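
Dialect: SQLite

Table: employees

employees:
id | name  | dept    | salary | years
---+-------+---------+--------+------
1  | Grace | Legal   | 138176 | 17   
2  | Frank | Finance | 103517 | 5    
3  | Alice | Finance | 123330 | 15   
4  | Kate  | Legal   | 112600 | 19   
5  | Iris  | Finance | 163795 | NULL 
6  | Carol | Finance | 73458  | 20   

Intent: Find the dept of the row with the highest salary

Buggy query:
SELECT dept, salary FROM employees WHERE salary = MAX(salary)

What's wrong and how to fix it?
Bug: MAX(salary) is an aggregate and cannot be used directly in WHERE

Fix: Use a subquery: WHERE salary = (SELECT MAX(salary) FROM employees)

Corrected query:
SELECT dept, salary FROM employees WHERE salary = (SELECT MAX(salary) FROM employees)

Result:
dept    | salary
--------+-------
Finance | 163795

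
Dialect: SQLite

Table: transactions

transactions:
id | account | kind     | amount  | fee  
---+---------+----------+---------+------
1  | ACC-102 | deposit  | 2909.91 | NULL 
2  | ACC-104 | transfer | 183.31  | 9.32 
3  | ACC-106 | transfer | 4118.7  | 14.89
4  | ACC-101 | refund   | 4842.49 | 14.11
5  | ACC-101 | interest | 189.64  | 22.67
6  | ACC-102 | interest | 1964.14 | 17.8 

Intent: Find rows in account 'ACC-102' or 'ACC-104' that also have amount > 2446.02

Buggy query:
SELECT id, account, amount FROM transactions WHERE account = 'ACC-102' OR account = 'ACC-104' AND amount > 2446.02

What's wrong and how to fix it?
Bug: Without parentheses, AND is evaluated before OR, so the amount filter only applies to the 'ACC-104' branch

Fix: Group the OR with parentheses (or use IN), then AND the threshold

Corrected query:
SELECT id, account, amount FROM transactions WHERE (account = 'ACC-102' OR account = 'ACC-104') AND amount > 2446.02

Result:
id | account | amount 
---+---------+--------
1  | ACC-102 | 2909.91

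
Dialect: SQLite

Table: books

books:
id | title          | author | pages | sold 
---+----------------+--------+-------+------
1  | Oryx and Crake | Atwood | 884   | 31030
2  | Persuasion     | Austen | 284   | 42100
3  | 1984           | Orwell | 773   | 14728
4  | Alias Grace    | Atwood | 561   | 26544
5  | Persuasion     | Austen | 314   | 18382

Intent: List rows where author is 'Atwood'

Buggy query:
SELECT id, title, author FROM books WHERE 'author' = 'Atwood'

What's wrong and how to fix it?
Bug: 'author' in single quotes is a string literal, not the column; the comparison is literal-vs-literal and never true

Fix: Remove the quotes around the column name (or use double quotes for an identifier)

Corrected query:
SELECT id, title, author FROM books WHERE author = 'Atwood'

Result:
id | title          | author
---+----------------+-------
1  | Oryx and Crake | Atwood
4  | Alias Grace    | Atwood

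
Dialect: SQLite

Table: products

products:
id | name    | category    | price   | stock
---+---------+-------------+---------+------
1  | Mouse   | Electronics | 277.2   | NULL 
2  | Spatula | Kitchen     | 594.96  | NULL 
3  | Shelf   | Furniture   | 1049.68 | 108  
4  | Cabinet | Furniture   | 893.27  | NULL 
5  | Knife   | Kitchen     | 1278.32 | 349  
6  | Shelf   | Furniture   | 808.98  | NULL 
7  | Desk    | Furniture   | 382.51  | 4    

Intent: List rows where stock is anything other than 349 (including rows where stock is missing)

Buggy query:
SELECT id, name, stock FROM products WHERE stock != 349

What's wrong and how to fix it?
Bug: Inequality against NULL is unknown, not true; rows with NULL are dropped

Fix: Add an explicit OR stock IS NULL to include the missing-value rows

Corrected query:
SELECT id, name, stock FROM products WHERE stock != 349 OR stock IS NULL

Result:
id | name    | stock
---+---------+------
1  | Mouse   | NULL 
2  | Spatula | NULL 
3  | Shelf   | 108  
4  | Cabinet | NULL 
6  | Shelf   | NULL 
7  | Desk    | 4    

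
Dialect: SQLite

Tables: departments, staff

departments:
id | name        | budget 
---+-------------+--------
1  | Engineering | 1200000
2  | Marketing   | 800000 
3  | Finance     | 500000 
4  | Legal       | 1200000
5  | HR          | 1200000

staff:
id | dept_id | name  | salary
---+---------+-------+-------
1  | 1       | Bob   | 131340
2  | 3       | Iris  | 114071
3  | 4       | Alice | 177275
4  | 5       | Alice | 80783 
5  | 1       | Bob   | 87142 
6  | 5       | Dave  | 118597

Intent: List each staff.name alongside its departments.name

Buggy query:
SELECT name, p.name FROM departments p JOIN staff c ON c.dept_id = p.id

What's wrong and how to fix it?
Bug: 'name' exists in both joined tables, so the database can't tell which one is meant

Fix: Prefix ambiguous columns with the table alias

Corrected query:
SELECT c.name, p.name FROM departments p JOIN staff c ON c.dept_id = p.id

Result:
name  | name       
------+------------
Bob   | Engineering
Iris  | Finance    
Alice | Legal      
Alice | HR         
Bob   | Engineering
Dave  | HR         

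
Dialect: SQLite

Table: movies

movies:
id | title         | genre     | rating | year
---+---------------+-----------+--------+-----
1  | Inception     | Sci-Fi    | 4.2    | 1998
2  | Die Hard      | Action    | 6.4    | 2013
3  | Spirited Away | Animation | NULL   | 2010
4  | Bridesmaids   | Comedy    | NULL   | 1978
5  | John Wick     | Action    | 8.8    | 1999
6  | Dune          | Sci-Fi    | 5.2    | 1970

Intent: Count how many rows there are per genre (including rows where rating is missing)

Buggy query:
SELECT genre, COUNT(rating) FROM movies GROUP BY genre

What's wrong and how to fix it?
Bug: COUNT(rating) skips NULLs, so groups with missing rating are undercounted

Fix: Replace COUNT(rating) with COUNT(*)

Corrected query:
SELECT genre, COUNT(*) FROM movies GROUP BY genre

Result:
genre     | COUNT(*)
----------+---------
Action    | 2       
Animation | 1       
Comedy    | 1       
Sci-Fi    | 2       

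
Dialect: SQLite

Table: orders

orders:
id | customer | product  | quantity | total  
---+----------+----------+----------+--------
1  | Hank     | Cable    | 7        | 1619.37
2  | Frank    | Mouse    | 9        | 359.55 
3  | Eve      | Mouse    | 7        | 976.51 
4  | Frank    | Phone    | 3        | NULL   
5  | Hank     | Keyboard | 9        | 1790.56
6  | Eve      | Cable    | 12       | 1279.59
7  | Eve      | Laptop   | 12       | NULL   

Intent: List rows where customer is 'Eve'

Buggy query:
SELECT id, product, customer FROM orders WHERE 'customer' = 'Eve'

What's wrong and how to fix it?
Bug: 'customer' in single quotes is a string literal, not the column; the comparison is literal-vs-literal and never true

Fix: Remove the quotes around the column name (or use double quotes for an identifier)

Corrected query:
SELECT id, product, customer FROM orders WHERE customer = 'Eve'

Result:
id | product | customer
---+---------+---------
3  | Mouse   | Eve     
6  | Cable   | Eve     
7  | Laptop  | Eve     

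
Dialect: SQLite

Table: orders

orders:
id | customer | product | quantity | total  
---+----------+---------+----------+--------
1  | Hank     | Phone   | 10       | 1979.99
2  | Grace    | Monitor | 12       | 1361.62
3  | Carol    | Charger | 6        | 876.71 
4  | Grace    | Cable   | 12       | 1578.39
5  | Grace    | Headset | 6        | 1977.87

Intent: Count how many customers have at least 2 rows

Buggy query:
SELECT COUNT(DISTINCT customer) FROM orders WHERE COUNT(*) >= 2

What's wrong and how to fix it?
Bug: COUNT(*) cannot appear in WHERE; the per-group count doesn't exist yet

Fix: Use a subquery that GROUPs and filters with HAVING, then count its rows

Corrected query:
SELECT COUNT(*) FROM (SELECT customer FROM orders GROUP BY customer HAVING COUNT(*) >= 2)

Result:
COUNT(*)
--------
1       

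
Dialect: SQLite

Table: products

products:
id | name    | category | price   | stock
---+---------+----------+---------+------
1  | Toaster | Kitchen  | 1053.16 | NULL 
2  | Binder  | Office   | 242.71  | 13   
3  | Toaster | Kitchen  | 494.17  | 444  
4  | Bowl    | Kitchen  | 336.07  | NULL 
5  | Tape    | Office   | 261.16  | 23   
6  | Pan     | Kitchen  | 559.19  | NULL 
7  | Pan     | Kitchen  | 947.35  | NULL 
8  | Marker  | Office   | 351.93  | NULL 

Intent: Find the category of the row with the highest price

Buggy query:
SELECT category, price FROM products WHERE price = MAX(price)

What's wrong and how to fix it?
Bug: MAX(price) is an aggregate and cannot be used directly in WHERE

Fix: Wrap MAX in a scalar subquery so WHERE compares against a single value

Corrected query:
SELECT category, price FROM products WHERE price = (SELECT MAX(price) FROM products)

Result:
category | price  
---------+--------
Kitchen  | 1053.16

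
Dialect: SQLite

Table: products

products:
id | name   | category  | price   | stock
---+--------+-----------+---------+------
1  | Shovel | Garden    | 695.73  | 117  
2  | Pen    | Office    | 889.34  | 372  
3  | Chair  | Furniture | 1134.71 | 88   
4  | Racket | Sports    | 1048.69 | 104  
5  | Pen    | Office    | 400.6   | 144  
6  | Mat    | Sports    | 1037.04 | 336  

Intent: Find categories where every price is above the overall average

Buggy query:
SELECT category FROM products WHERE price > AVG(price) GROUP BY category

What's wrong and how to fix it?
Bug: WHERE evaluates per row before aggregation, so AVG() is unavailable

Fix: Use a subquery for AVG and a HAVING MIN(...) filter so the condition holds for every row in the group

Corrected query:
SELECT category FROM products GROUP BY category HAVING MIN(price) > (SELECT AVG(price) FROM products)

Result:
category 
---------
Furniture
Sports   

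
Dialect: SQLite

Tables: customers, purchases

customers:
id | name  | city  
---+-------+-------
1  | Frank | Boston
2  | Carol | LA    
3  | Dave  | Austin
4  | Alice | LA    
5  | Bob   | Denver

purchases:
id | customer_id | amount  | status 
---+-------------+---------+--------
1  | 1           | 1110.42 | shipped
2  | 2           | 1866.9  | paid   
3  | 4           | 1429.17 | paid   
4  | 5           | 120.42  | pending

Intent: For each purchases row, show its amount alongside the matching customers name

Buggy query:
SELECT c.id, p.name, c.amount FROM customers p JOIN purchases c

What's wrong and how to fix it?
Bug: Missing join condition: each purchases row is matched to all customers rows instead of just its own

Fix: Add ON c.customer_id = p.id to the JOIN

Corrected query:
SELECT c.id, p.name, c.amount FROM customers p JOIN purchases c ON c.customer_id = p.id

Result:
id | name  | amount 
---+-------+--------
1  | Frank | 1110.42
2  | Carol | 1866.9 
3  | Alice | 1429.17
4  | Bob   | 120.42 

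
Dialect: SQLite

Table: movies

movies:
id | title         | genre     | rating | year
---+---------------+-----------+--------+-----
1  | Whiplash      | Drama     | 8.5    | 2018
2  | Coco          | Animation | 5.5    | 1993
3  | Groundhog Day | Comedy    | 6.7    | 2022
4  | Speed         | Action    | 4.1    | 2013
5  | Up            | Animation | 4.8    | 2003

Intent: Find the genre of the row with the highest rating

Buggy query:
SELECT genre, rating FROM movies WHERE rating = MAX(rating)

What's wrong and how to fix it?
Bug: WHERE is evaluated per row; an aggregate over the whole table isn't defined there

Fix: Use a subquery: WHERE rating = (SELECT MAX(rating) FROM movies)

Corrected query:
SELECT genre, rating FROM movies WHERE rating = (SELECT MAX(rating) FROM movies)

Result:
genre | rating
------+-------
Drama | 8.5   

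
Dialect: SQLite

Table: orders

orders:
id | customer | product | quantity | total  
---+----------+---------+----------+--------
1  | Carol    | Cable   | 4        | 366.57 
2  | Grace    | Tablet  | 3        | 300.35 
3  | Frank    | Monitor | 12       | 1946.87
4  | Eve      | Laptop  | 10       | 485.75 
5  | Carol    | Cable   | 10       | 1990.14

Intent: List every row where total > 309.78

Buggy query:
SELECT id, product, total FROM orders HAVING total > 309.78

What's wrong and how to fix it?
Bug: HAVING filters the output of aggregation, but this query has no GROUP BY and no aggregate functions, so SQLite rejects it (HAVING clause on a non-aggregate query); the condition here is per row

Fix: Replace HAVING with WHERE since the condition applies to individual rows

Corrected query:
SELECT id, product, total FROM orders WHERE total > 309.78

Result:
id | product | total  
---+---------+--------
1  | Cable   | 366.57 
3  | Monitor | 1946.87
4  | Laptop  | 485.75 
5  | Cable   | 1990.14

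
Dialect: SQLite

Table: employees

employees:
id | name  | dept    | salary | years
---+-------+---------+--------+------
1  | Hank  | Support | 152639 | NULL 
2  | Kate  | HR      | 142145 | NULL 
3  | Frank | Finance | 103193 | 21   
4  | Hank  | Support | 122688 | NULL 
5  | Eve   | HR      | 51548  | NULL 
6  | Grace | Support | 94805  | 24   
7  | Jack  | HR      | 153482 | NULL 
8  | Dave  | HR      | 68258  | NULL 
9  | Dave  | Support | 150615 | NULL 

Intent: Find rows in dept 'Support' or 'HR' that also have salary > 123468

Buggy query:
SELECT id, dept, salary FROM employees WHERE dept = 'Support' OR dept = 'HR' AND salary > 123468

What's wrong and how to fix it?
Bug: Without parentheses, AND is evaluated before OR, so the salary filter only applies to the 'HR' branch

Fix: Add parentheses around the OR so the AND applies to both alternatives

Corrected query:
SELECT id, dept, salary FROM employees WHERE (dept = 'Support' OR dept = 'HR') AND salary > 123468

Result:
id | dept    | salary
---+---------+-------
1  | Support | 152639
2  | HR      | 142145
7  | HR      | 153482
9  | Support | 150615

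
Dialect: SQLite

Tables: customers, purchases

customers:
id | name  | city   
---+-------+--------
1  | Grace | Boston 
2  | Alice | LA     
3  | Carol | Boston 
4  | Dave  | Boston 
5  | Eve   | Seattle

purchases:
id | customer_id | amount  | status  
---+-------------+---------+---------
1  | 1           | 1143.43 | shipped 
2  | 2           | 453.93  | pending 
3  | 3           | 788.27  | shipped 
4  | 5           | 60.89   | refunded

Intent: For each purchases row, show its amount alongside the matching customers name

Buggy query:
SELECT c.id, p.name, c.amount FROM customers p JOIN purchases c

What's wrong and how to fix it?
Bug: JOIN with no ON clause produces a cartesian product; every purchases row pairs with every customers row

Fix: Add ON c.customer_id = p.id to the JOIN

Corrected query:
SELECT c.id, p.name, c.amount FROM customers p JOIN purchases c ON c.customer_id = p.id

Result:
id | name  | amount 
---+-------+--------
1  | Grace | 1143.43
2  | Alice | 453.93 
3  | Carol | 788.27 
4  | Eve   | 60.89  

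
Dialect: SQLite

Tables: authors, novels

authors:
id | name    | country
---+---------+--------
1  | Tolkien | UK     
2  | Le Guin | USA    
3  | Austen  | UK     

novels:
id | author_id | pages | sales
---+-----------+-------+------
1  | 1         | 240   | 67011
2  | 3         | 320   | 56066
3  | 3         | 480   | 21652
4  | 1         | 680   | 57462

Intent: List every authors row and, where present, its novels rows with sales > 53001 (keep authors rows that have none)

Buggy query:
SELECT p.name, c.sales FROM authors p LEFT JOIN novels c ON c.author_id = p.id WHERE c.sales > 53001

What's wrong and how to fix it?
Bug: Filtering c.sales in WHERE discards the NULL rows produced by LEFT JOIN, turning it into an inner join

Fix: Move the right-table condition into the ON clause so unmatched parents are kept

Corrected query:
SELECT p.name, c.sales FROM authors p LEFT JOIN novels c ON c.author_id = p.id AND c.sales > 53001

Result:
name    | sales
--------+------
Tolkien | 57462
Tolkien | 67011
Le Guin | NULL 
Austen  | 56066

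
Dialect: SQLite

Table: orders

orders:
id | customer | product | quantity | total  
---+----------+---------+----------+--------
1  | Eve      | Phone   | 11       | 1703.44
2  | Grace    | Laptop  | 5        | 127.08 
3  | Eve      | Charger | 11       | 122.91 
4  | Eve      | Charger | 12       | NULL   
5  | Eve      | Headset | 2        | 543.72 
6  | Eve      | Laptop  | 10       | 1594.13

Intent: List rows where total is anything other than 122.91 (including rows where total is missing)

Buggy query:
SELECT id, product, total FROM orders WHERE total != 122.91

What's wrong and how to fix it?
Bug: Inequality against NULL is unknown, not true; rows with NULL are dropped

Fix: Handle NULL separately with IS NULL alongside the inequality

Corrected query:
SELECT id, product, total FROM orders WHERE total != 122.91 OR total IS NULL

Result:
id | product | total  
---+---------+--------
1  | Phone   | 1703.44
2  | Laptop  | 127.08 
4  | Charger | NULL   
5  | Headset | 543.72 
6  | Laptop  | 1594.13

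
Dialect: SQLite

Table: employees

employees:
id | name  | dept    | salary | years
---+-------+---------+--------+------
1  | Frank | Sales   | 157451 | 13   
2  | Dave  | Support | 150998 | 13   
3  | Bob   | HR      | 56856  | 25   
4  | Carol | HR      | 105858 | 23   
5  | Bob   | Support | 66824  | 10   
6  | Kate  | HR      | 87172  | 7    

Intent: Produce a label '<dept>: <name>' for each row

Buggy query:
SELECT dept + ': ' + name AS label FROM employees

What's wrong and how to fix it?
Bug: '+' is numeric addition; on text columns SQLite converts them to 0 instead of concatenating

Fix: Replace + with || to concatenate text

Corrected query:
SELECT dept || ': ' || name AS label FROM employees

Result:
label        
-------------
Sales: Frank 
Support: Dave
HR: Bob      
HR: Carol    
Support: Bob 
HR: Kate     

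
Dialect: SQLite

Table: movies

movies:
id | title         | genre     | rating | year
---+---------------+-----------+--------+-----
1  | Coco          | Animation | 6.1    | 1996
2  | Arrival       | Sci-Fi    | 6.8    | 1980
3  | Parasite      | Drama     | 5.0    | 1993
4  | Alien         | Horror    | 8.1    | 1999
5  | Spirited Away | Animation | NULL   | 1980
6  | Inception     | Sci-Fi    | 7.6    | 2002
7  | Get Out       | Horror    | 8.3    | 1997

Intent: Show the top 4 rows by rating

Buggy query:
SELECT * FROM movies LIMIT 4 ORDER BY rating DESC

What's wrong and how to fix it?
Bug: ORDER BY cannot follow LIMIT; LIMIT is the final clause

Fix: Swap the clauses: ORDER BY first, then LIMIT

Corrected query:
SELECT * FROM movies ORDER BY rating DESC LIMIT 4

Result:
id | title     | genre  | rating | year
---+-----------+--------+--------+-----
7  | Get Out   | Horror | 8.3    | 1997
4  | Alien     | Horror | 8.1    | 1999
6  | Inception | Sci-Fi | 7.6    | 2002
2  | Arrival   | Sci-Fi | 6.8    | 1980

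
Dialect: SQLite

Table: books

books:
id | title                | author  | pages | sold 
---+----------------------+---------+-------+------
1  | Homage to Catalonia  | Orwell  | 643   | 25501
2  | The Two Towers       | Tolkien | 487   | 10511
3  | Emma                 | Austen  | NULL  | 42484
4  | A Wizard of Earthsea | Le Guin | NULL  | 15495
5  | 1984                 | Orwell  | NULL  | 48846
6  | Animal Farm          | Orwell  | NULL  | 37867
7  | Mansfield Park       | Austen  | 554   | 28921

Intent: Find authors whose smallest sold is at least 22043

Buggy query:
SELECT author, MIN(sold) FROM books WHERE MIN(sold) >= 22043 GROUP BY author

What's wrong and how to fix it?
Bug: MIN() in WHERE is a misuse of aggregate

Fix: Use HAVING for the per-group MIN condition

Corrected query:
SELECT author, MIN(sold) FROM books GROUP BY author HAVING MIN(sold) >= 22043

Result:
author | MIN(sold)
-------+----------
Austen | 28921    
Orwell | 25501    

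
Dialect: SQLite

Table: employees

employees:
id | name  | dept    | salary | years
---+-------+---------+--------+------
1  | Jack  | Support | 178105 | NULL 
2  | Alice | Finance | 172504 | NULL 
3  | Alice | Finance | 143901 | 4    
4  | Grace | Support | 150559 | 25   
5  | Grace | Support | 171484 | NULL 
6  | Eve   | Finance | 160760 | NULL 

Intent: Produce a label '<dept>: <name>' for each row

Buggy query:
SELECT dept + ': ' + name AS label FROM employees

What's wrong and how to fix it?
Bug: '+' is numeric addition; on text columns SQLite converts them to 0 instead of concatenating

Fix: Replace + with || to concatenate text

Corrected query:
SELECT dept || ': ' || name AS label FROM employees

Result:
label         
--------------
Support: Jack 
Finance: Alice
Finance: Alice
Support: Grace
Support: Grace
Finance: Eve  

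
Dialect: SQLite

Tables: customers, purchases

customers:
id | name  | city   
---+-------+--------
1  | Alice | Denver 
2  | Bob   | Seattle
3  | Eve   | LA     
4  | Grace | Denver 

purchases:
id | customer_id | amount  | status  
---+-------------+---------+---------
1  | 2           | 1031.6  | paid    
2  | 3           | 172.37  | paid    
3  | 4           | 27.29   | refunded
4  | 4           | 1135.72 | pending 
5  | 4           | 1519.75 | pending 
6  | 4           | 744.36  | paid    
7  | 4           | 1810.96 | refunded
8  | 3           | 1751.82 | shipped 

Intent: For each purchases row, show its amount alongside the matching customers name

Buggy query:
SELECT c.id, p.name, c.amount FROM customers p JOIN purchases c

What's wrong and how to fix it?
Bug: JOIN with no ON clause produces a cartesian product; every purchases row pairs with every customers row

Fix: Specify the join condition linking the foreign key to the parent id

Corrected query:
SELECT c.id, p.name, c.amount FROM customers p JOIN purchases c ON c.customer_id = p.id

Result:
id | name  | amount 
---+-------+--------
1  | Bob   | 1031.6 
2  | Eve   | 172.37 
3  | Grace | 27.29  
4  | Grace | 1135.72
5  | Grace | 1519.75
6  | Grace | 744.36 
7  | Grace | 1810.96
8  | Eve   | 1751.82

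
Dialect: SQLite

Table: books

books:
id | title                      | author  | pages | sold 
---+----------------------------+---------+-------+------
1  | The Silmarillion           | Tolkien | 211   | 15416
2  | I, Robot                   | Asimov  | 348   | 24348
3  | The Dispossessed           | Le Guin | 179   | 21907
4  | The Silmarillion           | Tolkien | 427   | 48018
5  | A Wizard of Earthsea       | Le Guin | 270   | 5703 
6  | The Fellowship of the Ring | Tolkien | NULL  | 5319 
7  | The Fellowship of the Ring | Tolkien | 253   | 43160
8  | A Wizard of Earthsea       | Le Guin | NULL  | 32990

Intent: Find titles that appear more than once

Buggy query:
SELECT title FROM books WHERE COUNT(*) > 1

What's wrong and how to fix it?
Bug: WHERE can't reference COUNT(*); aggregates are computed after WHERE

Fix: Group first, then use HAVING for the count condition

Corrected query:
SELECT title FROM books GROUP BY title HAVING COUNT(*) > 1

Result:
title                     
--------------------------
A Wizard of Earthsea      
The Fellowship of the Ring
The Silmarillion          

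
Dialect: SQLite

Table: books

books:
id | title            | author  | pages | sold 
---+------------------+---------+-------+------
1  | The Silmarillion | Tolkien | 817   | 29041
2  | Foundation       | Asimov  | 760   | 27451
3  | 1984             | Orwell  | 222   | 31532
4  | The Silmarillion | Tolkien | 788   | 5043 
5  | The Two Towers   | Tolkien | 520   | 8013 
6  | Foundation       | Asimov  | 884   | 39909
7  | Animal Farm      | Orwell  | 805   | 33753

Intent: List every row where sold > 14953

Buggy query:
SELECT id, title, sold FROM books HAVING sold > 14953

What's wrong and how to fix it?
Bug: This is a non-aggregate query (no GROUP BY, no aggregates), so in SQLite the HAVING clause is invalid here; a row-level condition belongs in WHERE

Fix: Replace HAVING with WHERE since the condition applies to individual rows

Corrected query:
SELECT id, title, sold FROM books WHERE sold > 14953

Result:
id | title            | sold 
---+------------------+------
1  | The Silmarillion | 29041
2  | Foundation       | 27451
3  | 1984             | 31532
6  | Foundation       | 39909
7  | Animal Farm      | 33753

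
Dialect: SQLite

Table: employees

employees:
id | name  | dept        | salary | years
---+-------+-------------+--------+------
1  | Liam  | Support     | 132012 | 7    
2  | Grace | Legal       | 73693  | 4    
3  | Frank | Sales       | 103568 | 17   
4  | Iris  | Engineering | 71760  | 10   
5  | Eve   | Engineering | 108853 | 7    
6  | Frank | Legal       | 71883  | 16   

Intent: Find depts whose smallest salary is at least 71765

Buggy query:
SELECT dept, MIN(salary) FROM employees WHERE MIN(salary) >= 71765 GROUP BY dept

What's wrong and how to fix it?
Bug: Aggregates like MIN are computed per group after WHERE runs

Fix: Replace WHERE with HAVING after the GROUP BY

Corrected query:
SELECT dept, MIN(salary) FROM employees GROUP BY dept HAVING MIN(salary) >= 71765

Result:
dept    | MIN(salary)
--------+------------
Legal   | 71883      
Sales   | 103568     
Support | 132012     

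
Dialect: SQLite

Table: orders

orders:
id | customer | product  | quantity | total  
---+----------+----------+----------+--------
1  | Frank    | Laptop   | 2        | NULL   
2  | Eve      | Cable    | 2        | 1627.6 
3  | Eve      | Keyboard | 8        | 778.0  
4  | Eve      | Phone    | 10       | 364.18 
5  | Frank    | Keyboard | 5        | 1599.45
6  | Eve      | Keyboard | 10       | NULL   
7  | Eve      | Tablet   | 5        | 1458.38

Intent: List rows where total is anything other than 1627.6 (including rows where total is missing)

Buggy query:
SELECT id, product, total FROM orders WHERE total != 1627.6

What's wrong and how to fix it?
Bug: 'total != 1627.6' is unknown when total is NULL, so NULL rows are silently excluded

Fix: Add an explicit OR total IS NULL to include the missing-value rows

Corrected query:
SELECT id, product, total FROM orders WHERE total != 1627.6 OR total IS NULL

Result:
id | product  | total  
---+----------+--------
1  | Laptop   | NULL   
3  | Keyboard | 778    
4  | Phone    | 364.18 
5  | Keyboard | 1599.45
6  | Keyboard | NULL   
7  | Tablet   | 1458.38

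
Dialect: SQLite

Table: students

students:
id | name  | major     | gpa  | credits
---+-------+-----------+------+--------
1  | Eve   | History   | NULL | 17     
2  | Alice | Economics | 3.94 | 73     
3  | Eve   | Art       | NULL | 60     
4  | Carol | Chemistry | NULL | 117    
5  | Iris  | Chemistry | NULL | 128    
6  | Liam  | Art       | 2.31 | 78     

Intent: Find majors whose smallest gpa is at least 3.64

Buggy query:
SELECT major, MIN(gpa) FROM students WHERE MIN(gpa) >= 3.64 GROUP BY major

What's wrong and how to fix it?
Bug: Aggregates like MIN are computed per group after WHERE runs

Fix: Replace WHERE with HAVING after the GROUP BY

Corrected query:
SELECT major, MIN(gpa) FROM students GROUP BY major HAVING MIN(gpa) >= 3.64

Result:
major     | MIN(gpa)
----------+---------
Economics | 3.94    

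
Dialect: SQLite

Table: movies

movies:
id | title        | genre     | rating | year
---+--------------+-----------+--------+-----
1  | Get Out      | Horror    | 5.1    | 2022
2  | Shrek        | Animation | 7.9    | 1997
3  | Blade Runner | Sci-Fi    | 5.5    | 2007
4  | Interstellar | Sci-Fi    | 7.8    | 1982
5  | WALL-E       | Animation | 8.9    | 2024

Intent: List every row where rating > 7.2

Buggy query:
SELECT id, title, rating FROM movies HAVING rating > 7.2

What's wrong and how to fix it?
Bug: HAVING filters the output of aggregation, but this query has no GROUP BY and no aggregate functions, so SQLite rejects it (HAVING clause on a non-aggregate query); the condition here is per row

Fix: Use WHERE for row-level filtering

Corrected query:
SELECT id, title, rating FROM movies WHERE rating > 7.2

Result:
id | title        | rating
---+--------------+-------
2  | Shrek        | 7.9   
4  | Interstellar | 7.8   
5  | WALL-E       | 8.9   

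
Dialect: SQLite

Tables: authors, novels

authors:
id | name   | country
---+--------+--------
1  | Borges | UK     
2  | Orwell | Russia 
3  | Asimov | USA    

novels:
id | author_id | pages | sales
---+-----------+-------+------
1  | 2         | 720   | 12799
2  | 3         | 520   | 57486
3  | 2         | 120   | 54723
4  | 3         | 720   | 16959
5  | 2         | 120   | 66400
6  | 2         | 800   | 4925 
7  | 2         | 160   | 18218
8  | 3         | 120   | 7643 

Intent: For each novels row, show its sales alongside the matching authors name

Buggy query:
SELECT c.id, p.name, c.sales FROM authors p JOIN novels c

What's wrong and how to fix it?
Bug: JOIN with no ON clause produces a cartesian product; every novels row pairs with every authors row

Fix: Add ON c.author_id = p.id to the JOIN

Corrected query:
SELECT c.id, p.name, c.sales FROM authors p JOIN novels c ON c.author_id = p.id

Result:
id | name   | sales
---+--------+------
1  | Orwell | 12799
2  | Asimov | 57486
3  | Orwell | 54723
4  | Asimov | 16959
5  | Orwell | 66400
6  | Orwell | 4925 
7  | Orwell | 18218
8  | Asimov | 7643 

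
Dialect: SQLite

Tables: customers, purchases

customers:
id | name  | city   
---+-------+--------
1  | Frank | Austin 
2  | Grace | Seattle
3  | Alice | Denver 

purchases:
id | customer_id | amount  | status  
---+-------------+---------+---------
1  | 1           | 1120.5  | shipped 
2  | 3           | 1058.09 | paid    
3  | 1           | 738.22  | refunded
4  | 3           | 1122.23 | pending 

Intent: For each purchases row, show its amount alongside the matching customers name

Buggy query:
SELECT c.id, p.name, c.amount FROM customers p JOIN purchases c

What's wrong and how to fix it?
Bug: JOIN with no ON clause produces a cartesian product; every purchases row pairs with every customers row

Fix: Add ON c.customer_id = p.id to the JOIN

Corrected query:
SELECT c.id, p.name, c.amount FROM customers p JOIN purchases c ON c.customer_id = p.id

Result:
id | name  | amount 
---+-------+--------
1  | Frank | 1120.5 
2  | Alice | 1058.09
3  | Frank | 738.22 
4  | Alice | 1122.23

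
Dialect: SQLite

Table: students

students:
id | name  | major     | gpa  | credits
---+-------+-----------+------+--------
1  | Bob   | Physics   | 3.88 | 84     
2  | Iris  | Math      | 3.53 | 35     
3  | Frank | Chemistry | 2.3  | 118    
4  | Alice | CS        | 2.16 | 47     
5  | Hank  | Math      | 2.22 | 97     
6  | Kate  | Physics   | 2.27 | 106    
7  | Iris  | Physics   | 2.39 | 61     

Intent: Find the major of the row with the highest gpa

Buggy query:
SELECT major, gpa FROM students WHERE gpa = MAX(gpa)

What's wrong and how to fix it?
Bug: WHERE is evaluated per row; an aggregate over the whole table isn't defined there

Fix: Use a subquery: WHERE gpa = (SELECT MAX(gpa) FROM students)

Corrected query:
SELECT major, gpa FROM students WHERE gpa = (SELECT MAX(gpa) FROM students)

Result:
major   | gpa 
--------+-----
Physics | 3.88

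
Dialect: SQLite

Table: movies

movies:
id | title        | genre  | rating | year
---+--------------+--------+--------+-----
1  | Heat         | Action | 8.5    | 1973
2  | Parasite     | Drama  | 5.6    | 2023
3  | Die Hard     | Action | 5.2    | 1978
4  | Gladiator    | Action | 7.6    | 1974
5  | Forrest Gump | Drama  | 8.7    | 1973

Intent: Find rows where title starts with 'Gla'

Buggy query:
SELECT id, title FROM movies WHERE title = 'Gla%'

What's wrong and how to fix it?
Bug: Wildcards only work with LIKE; '=' treats '%' as a literal character

Fix: Use LIKE for wildcard pattern matching

Corrected query:
SELECT id, title FROM movies WHERE title LIKE 'Gla%'

Result:
id | title    
---+----------
4  | Gladiator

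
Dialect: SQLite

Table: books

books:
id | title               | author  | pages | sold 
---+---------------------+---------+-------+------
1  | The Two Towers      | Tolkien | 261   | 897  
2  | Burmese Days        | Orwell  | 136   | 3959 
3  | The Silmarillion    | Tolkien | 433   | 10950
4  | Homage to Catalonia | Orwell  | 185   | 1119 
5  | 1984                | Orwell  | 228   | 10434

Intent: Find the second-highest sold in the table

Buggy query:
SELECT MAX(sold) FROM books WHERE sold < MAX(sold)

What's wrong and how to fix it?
Bug: The inner MAX is an aggregate inside WHERE, which is not allowed

Fix: Put the inner MAX in a scalar subquery

Corrected query:
SELECT MAX(sold) FROM books WHERE sold < (SELECT MAX(sold) FROM books)

Result:
MAX(sold)
---------
10434    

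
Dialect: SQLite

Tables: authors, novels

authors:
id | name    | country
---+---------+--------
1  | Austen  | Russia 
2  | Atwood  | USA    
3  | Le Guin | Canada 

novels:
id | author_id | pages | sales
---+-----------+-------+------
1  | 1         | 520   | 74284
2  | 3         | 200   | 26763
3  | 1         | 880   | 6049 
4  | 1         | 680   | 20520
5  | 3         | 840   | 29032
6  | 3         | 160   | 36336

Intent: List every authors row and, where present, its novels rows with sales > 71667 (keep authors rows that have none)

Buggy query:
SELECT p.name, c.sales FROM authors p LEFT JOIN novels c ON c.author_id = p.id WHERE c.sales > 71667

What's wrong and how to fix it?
Bug: A WHERE condition on the right-hand table after LEFT JOIN drops unmatched parents

Fix: Put 'c.sales > 71667' in the JOIN's ON clause instead of WHERE

Corrected query:
SELECT p.name, c.sales FROM authors p LEFT JOIN novels c ON c.author_id = p.id AND c.sales > 71667

Result:
name    | sales
--------+------
Austen  | 74284
Atwood  | NULL 
Le Guin | NULL 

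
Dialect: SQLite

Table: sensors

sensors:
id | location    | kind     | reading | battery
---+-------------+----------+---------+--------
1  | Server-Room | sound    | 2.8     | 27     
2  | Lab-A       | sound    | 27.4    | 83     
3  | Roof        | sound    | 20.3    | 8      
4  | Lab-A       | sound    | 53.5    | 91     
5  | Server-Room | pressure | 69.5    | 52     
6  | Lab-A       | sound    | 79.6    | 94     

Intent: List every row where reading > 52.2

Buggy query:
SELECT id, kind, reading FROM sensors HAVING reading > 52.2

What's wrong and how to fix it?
Bug: This is a non-aggregate query (no GROUP BY, no aggregates), so in SQLite the HAVING clause is invalid here; a row-level condition belongs in WHERE

Fix: Replace HAVING with WHERE since the condition applies to individual rows

Corrected query:
SELECT id, kind, reading FROM sensors WHERE reading > 52.2

Result:
id | kind     | reading
---+----------+--------
4  | sound    | 53.5   
5  | pressure | 69.5   
6  | sound    | 79.6   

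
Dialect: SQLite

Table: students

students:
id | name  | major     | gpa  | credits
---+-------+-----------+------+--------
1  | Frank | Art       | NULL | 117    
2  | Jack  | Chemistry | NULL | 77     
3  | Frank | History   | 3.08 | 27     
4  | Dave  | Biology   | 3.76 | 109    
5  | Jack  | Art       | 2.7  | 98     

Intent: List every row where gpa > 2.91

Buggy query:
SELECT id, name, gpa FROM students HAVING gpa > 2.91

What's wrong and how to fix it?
Bug: HAVING filters the output of aggregation, but this query has no GROUP BY and no aggregate functions, so SQLite rejects it (HAVING clause on a non-aggregate query); the condition here is per row

Fix: Use WHERE for row-level filtering

Corrected query:
SELECT id, name, gpa FROM students WHERE gpa > 2.91

Result:
id | name  | gpa 
---+-------+-----
3  | Frank | 3.08
4  | Dave  | 3.76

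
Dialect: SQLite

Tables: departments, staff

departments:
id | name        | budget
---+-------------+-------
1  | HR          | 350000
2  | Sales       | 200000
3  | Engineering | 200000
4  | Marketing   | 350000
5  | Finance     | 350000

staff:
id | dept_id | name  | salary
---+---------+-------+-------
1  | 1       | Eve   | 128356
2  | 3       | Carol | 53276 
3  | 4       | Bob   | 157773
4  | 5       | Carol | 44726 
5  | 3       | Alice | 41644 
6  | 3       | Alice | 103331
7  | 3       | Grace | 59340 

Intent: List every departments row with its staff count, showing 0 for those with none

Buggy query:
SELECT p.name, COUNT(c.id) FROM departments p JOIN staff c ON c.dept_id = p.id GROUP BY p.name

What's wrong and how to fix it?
Bug: An inner join excludes parents with zero children

Fix: Use LEFT JOIN so parents without children still appear (COUNT(c.id) gives 0)

Corrected query:
SELECT p.name, COUNT(c.id) FROM departments p LEFT JOIN staff c ON c.dept_id = p.id GROUP BY p.name

Result:
name        | COUNT(c.id)
------------+------------
Engineering | 4          
Finance     | 1          
HR          | 1          
Marketing   | 1          
Sales       | 0          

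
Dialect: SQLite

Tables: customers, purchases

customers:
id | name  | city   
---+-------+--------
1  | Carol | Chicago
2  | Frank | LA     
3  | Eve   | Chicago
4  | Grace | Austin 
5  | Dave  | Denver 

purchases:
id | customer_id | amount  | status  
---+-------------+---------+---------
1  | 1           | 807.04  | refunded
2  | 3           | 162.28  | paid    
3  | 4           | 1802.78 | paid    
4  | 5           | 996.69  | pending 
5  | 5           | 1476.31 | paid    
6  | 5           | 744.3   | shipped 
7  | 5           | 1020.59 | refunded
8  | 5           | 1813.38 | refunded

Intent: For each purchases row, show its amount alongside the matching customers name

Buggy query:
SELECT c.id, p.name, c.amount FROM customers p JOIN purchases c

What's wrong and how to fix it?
Bug: Missing join condition: each purchases row is matched to all customers rows instead of just its own

Fix: Specify the join condition linking the foreign key to the parent id

Corrected query:
SELECT c.id, p.name, c.amount FROM customers p JOIN purchases c ON c.customer_id = p.id

Result:
id | name  | amount 
---+-------+--------
1  | Carol | 807.04 
2  | Eve   | 162.28 
3  | Grace | 1802.78
4  | Dave  | 996.69 
5  | Dave  | 1476.31
6  | Dave  | 744.3  
7  | Dave  | 1020.59
8  | Dave  | 1813.38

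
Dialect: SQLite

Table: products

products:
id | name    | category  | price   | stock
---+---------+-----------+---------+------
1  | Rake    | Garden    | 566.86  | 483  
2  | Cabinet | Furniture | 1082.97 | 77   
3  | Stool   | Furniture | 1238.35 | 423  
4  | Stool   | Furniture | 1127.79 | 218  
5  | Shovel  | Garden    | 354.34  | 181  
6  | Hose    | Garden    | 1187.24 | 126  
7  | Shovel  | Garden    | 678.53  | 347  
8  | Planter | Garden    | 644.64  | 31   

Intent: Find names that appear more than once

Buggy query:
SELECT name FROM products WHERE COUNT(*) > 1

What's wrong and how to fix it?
Bug: WHERE can't reference COUNT(*); aggregates are computed after WHERE

Fix: GROUP BY name, then filter groups with HAVING COUNT(*) > 1

Corrected query:
SELECT name FROM products GROUP BY name HAVING COUNT(*) > 1

Result:
name  
------
Shovel
Stool 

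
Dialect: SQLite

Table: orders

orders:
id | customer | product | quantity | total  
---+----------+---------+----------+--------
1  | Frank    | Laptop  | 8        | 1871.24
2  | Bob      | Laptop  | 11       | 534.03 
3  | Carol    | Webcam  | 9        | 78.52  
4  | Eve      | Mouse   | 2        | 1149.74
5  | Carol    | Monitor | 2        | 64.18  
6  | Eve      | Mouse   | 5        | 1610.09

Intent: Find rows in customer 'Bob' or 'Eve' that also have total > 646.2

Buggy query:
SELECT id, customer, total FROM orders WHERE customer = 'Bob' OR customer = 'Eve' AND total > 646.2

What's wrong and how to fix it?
Bug: AND binds tighter than OR, so this parses as customer = 'Bob' OR (customer = 'Eve' AND total > 646.2)

Fix: Group the OR with parentheses (or use IN), then AND the threshold

Corrected query:
SELECT id, customer, total FROM orders WHERE (customer = 'Bob' OR customer = 'Eve') AND total > 646.2

Result:
id | customer | total  
---+----------+--------
4  | Eve      | 1149.74
6  | Eve      | 1610.09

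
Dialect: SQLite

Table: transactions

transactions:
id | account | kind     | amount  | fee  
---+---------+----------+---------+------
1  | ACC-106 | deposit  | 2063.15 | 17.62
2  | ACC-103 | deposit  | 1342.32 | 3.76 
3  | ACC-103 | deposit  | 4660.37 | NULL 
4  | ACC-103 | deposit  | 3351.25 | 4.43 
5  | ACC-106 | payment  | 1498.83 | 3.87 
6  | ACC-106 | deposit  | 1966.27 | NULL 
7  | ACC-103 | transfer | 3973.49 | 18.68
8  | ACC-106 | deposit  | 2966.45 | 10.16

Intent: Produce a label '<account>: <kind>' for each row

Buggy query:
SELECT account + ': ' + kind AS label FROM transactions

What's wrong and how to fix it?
Bug: SQLite uses || for string concatenation; + coerces text to numbers (yielding 0)

Fix: Use the || operator for string concatenation

Corrected query:
SELECT account || ': ' || kind AS label FROM transactions

Result:
label            
-----------------
ACC-106: deposit 
ACC-103: deposit 
ACC-103: deposit 
ACC-103: deposit 
ACC-106: payment 
ACC-106: deposit 
ACC-103: transfer
ACC-106: deposit 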